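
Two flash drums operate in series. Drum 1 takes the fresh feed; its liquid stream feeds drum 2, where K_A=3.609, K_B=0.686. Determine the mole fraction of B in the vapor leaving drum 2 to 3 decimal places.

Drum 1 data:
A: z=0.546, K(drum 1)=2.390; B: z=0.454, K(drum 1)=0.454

Drum 1:
Let ψ₁ = V/F and solve Σ zᵢ(Kᵢ−1)/(1+ψ₁(Kᵢ−1)) = 0.
Check two-phase: ΣzᵢKᵢ = 1.511 > 1 and Σzᵢ/Kᵢ = 1.228 > 1, so g(0) = 0.511 > 0 and g(1) = -0.228 < 0.
Newton iteration, ψ₁⁰ = 0.5:
  ψ₁ = 0.500: g = 0.1068, g' = -0.623 → ψ₁ = 0.671
  ψ₁ = 0.671: g = 0.0013, g' = -0.620 → ψ₁ = 0.673
Converged at ψ₁ = 0.673.
Drum-1 compositions:
  A: x = 0.282, y = 0.674
  B: x = 0.718, y = 0.326
Drum-2 feed = drum-1 liquid: z₂ = (0.2820, 0.7180).
Drum 2:
Material balance + equilibrium reduce to Σ zᵢ(Kᵢ−1)/(1+ψ₂(Kᵢ−1)) = 0.
Feasibility: ΣzᵢKᵢ = 1.510, Σzᵢ/Kᵢ = 1.125 — both > 1, two phases present.
Binary case is linear: z₁(K₁−1)(1+ψ₂(K₂−1)) + z₂(K₂−1)(1+ψ₂(K₁−1)) = 0
⇒ ψ₂ = [z₁(K₁−1)+z₂(K₂−1)] / [−(K₁−1)(K₂−1)] = 0.5104/0.8192 = 0.623
  A: x = 0.107, y = 0.388
  B: x = 0.893, y = 0.612

y_B (drum 2) = 0.612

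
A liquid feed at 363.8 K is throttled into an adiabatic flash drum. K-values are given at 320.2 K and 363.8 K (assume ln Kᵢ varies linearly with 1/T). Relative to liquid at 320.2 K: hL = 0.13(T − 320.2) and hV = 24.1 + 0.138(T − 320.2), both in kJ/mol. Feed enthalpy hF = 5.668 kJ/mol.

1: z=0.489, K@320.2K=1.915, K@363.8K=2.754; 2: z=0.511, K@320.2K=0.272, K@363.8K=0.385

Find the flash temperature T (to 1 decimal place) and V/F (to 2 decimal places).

Adiabatic flash: solve Rachford–Rice at each trial T, then check hF = ψ·hV(T) + (1−ψ)·hL(T).
  T = 320.2 K: K = (1.915, 0.272), RR gives ψ = 0.113, H_out = 2.729 kJ/mol
  T = 363.8 K: K = (2.754, 0.385), RR gives ψ = 0.504, H_out = 17.985 kJ/mol
  T = 342.0 K: K = (2.323, 0.327), RR gives ψ = 0.341, H_out = 11.103 kJ/mol
  T = 331.1 K: K = (2.116, 0.299), RR gives ψ = 0.240, H_out = 7.220 kJ/mol
  T = 325.6 K: K = (2.014, 0.285), RR gives ψ = 0.180, H_out = 5.053 kJ/mol
  T = 328.4 K: K = (2.066, 0.292), RR gives ψ = 0.212, H_out = 6.178 kJ/mol
  T = 327.0 K: K = (2.040, 0.289), RR gives ψ = 0.196, H_out = 5.622 kJ/mol
Linear interpolation between T = 327.0 (H_out = 5.622) and T = 328.4 (H_out = 6.178) on hF = 5.668 gives T ≈ 327.1 K, at which ψ = 0.20.

T = 327.1 K, V/F = 0.20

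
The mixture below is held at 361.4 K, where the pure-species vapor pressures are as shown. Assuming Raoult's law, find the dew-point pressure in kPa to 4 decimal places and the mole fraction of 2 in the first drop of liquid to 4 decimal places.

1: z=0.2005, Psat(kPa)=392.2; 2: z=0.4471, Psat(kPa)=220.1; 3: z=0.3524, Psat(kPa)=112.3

Pdew = 176.0380 kPa, x_2 = 0.3576

At the dew point ψ → 1, so Σzᵢ/Kᵢ = 1 with Kᵢ = Pᵢˢᵃᵗ/P ⇒ 1/P = Σzᵢ/Pᵢˢᵃᵗ.
1/P = 0.2005/392.2 + 0.4471/220.1 + 0.3524/112.3 = 0.0056806 ⇒ P = 176.0380 kPa
xᵢ = zᵢP/Pᵢˢᵃᵗ ⇒ x_2 = 0.4471·176.0380/220.1 = 0.3576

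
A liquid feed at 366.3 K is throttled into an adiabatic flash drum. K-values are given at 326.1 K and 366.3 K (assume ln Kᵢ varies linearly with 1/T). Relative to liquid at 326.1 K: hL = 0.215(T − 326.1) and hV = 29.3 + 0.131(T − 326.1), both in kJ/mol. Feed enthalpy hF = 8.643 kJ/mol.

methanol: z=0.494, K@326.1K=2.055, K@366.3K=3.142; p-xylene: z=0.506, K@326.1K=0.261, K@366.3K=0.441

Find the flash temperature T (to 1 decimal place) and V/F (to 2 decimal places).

Adiabatic flash: solve Rachford–Rice at each trial T, then check hF = ψ·hV(T) + (1−ψ)·hL(T).
  T = 326.1 K: K = (2.055, 0.261), RR gives ψ = 0.189, H_out = 5.533 kJ/mol
  T = 366.3 K: K = (3.142, 0.441), RR gives ψ = 0.647, H_out = 25.428 kJ/mol
  T = 346.2 K: K = (2.573, 0.344), RR gives ψ = 0.432, H_out = 16.245 kJ/mol
  T = 336.1 K: K = (2.306, 0.301), RR gives ψ = 0.319, H_out = 11.231 kJ/mol
  T = 331.1 K: K = (2.179, 0.281), RR gives ψ = 0.257, H_out = 8.506 kJ/mol
  T = 333.6 K: K = (2.242, 0.291), RR gives ψ = 0.289, H_out = 9.895 kJ/mol
  T = 332.4 K: K = (2.211, 0.286), RR gives ψ = 0.274, H_out = 9.235 kJ/mol
Linear interpolation between T = 331.1 (H_out = 8.506) and T = 332.4 (H_out = 9.235) on hF = 8.643 gives T ≈ 331.3 K, at which ψ = 0.26.

T = 331.3 K, V/F = 0.26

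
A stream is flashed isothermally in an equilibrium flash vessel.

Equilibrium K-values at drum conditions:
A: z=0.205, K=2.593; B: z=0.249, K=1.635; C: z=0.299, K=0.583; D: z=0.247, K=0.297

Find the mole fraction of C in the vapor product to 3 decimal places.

y_C = 0.198

Material balance + equilibrium reduce to Σ zᵢ(Kᵢ−1)/(1+ψ(Kᵢ−1)) = 0.
g(0) = ΣzᵢKᵢ − 1 = 0.186 and g(1) = 1 − Σzᵢ/Kᵢ = -0.576, so a root lies in (0, 1).
Newton iteration, ψ⁰ = 0.56:
  ψ = 0.560: g = -0.1598, g' = -0.621 → ψ = 0.302
  ψ = 0.302: g = -0.0102, g' = -0.573 → ψ = 0.285
Converged at ψ = 0.285.
Compositions from xᵢ = zᵢ/(1+ψ(Kᵢ−1)), yᵢ = Kᵢxᵢ:
  A: x = 0.141, y = 0.366
  B: x = 0.211, y = 0.345
  C: x = 0.339, y = 0.198
  D: x = 0.309, y = 0.092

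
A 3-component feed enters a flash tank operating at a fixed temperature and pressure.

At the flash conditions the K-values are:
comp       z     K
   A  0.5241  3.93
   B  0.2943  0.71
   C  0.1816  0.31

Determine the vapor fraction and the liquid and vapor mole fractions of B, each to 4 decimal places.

Rachford–Rice: g(ψ) = Σ zᵢ(Kᵢ−1)/(1+ψ(Kᵢ−1)) = 0.
g(0) = ΣzᵢKᵢ − 1 = 1.3250 and g(1) = 1 − Σzᵢ/Kᵢ = -0.1337, so a root lies in (0, 1).
Newton–Raphson from ψ = 0.5:
  ψ = 0.5000: g = 0.33184, g' = -0.9759 → ψ = 0.8400
  ψ = 0.8400: g = 0.03273, g' = -0.9081 → ψ = 0.8761
  ψ = 0.8761: g = -0.00073, g' = -0.9509 → ψ = 0.8753
Converged at ψ = 0.8753.
Compositions from xᵢ = zᵢ/(1+ψ(Kᵢ−1)), yᵢ = Kᵢxᵢ:
  A: x = 0.1470, y = 0.5778
  B: x = 0.3944, y = 0.2800
  C: x = 0.4586, y = 0.1422

ψ = 0.8753, x_B = 0.3944, y_B = 0.2800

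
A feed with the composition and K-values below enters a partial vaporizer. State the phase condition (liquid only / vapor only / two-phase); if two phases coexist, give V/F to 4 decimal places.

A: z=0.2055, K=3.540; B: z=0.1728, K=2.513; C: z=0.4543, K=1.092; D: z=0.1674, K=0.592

vapor only

ΣzᵢKᵢ = 1.7569; Σzᵢ/Kᵢ = 0.8256.
Since Σzᵢ/Kᵢ < 1 the mixture is above its dew point — single vapor phase.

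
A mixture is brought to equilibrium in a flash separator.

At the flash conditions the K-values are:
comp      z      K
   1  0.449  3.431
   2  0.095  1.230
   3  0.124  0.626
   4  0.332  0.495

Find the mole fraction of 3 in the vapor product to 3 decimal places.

Newton–Raphson from V/F = 0.49:
  V/F = 0.490: g = 0.2382, g' = -0.732 → V/F = 0.815
  V/F = 0.815: g = 0.0327, g' = -0.583 → V/F = 0.871
Converged at V/F = 0.871.
Compositions from xᵢ = zᵢ/(1+V/F(Kᵢ−1)), yᵢ = Kᵢxᵢ:
  1: x = 0.144, y = 0.494
  2: x = 0.079, y = 0.097
  3: x = 0.184, y = 0.115
  4: x = 0.593, y = 0.293

y_3 = 0.115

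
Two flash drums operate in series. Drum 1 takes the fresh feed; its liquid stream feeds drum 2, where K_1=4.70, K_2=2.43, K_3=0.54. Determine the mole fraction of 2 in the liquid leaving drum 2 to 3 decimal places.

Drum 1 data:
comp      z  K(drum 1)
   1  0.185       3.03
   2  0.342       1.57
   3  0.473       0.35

Drum 1:
Let ψ₁ = V/F and solve Σ zᵢ(Kᵢ−1)/(1+ψ₁(Kᵢ−1)) = 0.
g(0) = ΣzᵢKᵢ − 1 = 0.263 and g(1) = 1 − Σzᵢ/Kᵢ = -0.630, so a root lies in (0, 1).
Newton–Raphson from ψ₁ = 0.5:
  ψ₁ = 0.500: g = -0.1174, g' = -0.694 → ψ₁ = 0.331
  ψ₁ = 0.331: g = -0.0029, g' = -0.676 → ψ₁ = 0.326
Converged at ψ₁ = 0.326.
Drum-1 compositions:
  1: x = 0.111, y = 0.337
  2: x = 0.288, y = 0.453
  3: x = 0.600, y = 0.210
Drum-2 feed = drum-1 liquid: z₂ = (0.1113, 0.2884, 0.6004).
Drum 2:
Rachford–Rice: g(ψ₂) = Σ zᵢ(Kᵢ−1)/(1+ψ₂(Kᵢ−1)) = 0.
g(0) = ΣzᵢKᵢ − 1 = 0.548 and g(1) = 1 − Σzᵢ/Kᵢ = -0.254, so a root lies in (0, 1).
Newton iteration, ψ₂⁰ = 0.5:
  ψ₂ = 0.500: g = 0.0262, g' = -0.602 → ψ₂ = 0.544
Converged at ψ₂ = 0.544.
  1: x = 0.037, y = 0.174
  2: x = 0.162, y = 0.394
  3: x = 0.801, y = 0.433

x_2 (drum 2) = 0.162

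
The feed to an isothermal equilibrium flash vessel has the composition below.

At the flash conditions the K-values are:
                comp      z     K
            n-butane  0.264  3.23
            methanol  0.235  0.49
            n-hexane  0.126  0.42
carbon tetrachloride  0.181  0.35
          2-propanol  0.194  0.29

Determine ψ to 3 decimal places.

ψ = 0.103

Material balance + equilibrium reduce to Σ zᵢ(Kᵢ−1)/(1+ψ(Kᵢ−1)) = 0.
g(0) = ΣzᵢKᵢ − 1 = 0.140 and g(1) = 1 − Σzᵢ/Kᵢ = -1.047, so a root lies in (0, 1).
Newton–Raphson from ψ = 0.69:
  ψ = 0.690: g = -0.5582, g' = -1.094 → ψ = 0.180
  ψ = 0.180: g = -0.0845, g' = -1.022 → ψ = 0.097
  ψ = 0.097: g = 0.0067, g' = -1.202 → ψ = 0.103
Converged at ψ = 0.103.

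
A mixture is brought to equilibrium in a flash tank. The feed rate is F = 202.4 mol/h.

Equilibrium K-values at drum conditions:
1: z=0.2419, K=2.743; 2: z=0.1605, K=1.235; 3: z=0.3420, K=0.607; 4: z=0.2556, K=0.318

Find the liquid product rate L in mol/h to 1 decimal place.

Material balance + equilibrium reduce to Σ zᵢ(Kᵢ−1)/(1+V/F(Kᵢ−1)) = 0.
Feasibility: ΣzᵢKᵢ = 1.1506, Σzᵢ/Kᵢ = 1.5853 — both > 1, two phases present.
Newton–Raphson from V/F = 0.5:
  V/F = 0.5000: g = -0.17275, g' = -0.5725 → V/F = 0.1982
  V/F = 0.1982: g = 0.00206, g' = -0.6351 → V/F = 0.2015
Converged at V/F = 0.2015.
Then V = V/F·F = 0.2015·202.4 = 40.8 mol/h and L = F − V = 161.6 mol/h.

L = 161.6 mol/h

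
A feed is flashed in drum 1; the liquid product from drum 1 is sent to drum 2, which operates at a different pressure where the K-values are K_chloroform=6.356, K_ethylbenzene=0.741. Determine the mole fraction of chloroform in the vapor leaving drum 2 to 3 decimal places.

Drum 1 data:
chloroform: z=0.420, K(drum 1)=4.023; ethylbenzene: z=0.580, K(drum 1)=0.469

Drum 1:
Rachford–Rice: g(ψ₁) = Σ zᵢ(Kᵢ−1)/(1+ψ₁(Kᵢ−1)) = 0.
Check two-phase: ΣzᵢKᵢ = 1.962 > 1 and Σzᵢ/Kᵢ = 1.341 > 1, so g(0) = 0.962 > 0 and g(1) = -0.341 < 0.
Newton iteration, ψ₁⁰ = 0.5:
  ψ₁ = 0.500: g = 0.0862, g' = -0.912 → ψ₁ = 0.595
  ψ₁ = 0.595: g = 0.0038, g' = -0.840 → ψ₁ = 0.599
Converged at ψ₁ = 0.599.
Drum-1 compositions:
  chloroform: x = 0.149, y = 0.601
  ethylbenzene: x = 0.851, y = 0.399
Drum-2 feed = drum-1 liquid: z₂ = (0.1494, 0.8506).
Drum 2:
Let ψ₂ = V/F and solve Σ zᵢ(Kᵢ−1)/(1+ψ₂(Kᵢ−1)) = 0.
g(0) = ΣzᵢKᵢ − 1 = 0.580 and g(1) = 1 − Σzᵢ/Kᵢ = -0.171, so a root lies in (0, 1).
Binary case is linear: z₁(K₁−1)(1+ψ₂(K₂−1)) + z₂(K₂−1)(1+ψ₂(K₁−1)) = 0
⇒ ψ₂ = [z₁(K₁−1)+z₂(K₂−1)] / [−(K₁−1)(K₂−1)] = 0.5799/1.3872 = 0.418
  chloroform: x = 0.046, y = 0.293
  ethylbenzene: x = 0.954, y = 0.707

y_chloroform (drum 2) = 0.293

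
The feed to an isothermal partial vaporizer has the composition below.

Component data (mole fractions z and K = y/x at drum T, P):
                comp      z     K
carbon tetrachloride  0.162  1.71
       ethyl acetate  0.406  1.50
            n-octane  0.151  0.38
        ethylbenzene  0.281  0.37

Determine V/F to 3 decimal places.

Rachford–Rice: g(V/F) = Σ zᵢ(Kᵢ−1)/(1+V/F(Kᵢ−1)) = 0.
Feasibility: ΣzᵢKᵢ = 1.047, Σzᵢ/Kᵢ = 1.522 — both > 1, two phases present.
Newton–Raphson from V/F = 0.5:
  V/F = 0.500: g = -0.1468, g' = -0.469 → V/F = 0.187
  V/F = 0.187: g = -0.0194, g' = -0.366 → V/F = 0.134
Converged at V/F = 0.134.

V/F = 0.134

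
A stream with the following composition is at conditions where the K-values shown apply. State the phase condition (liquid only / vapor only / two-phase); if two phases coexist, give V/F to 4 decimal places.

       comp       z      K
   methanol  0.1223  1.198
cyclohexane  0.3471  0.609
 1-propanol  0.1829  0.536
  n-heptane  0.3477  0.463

ΣzᵢKᵢ = 0.6169; Σzᵢ/Kᵢ = 1.7642.
Since ΣzᵢKᵢ < 1 the mixture is below its bubble point — single liquid phase.

liquid only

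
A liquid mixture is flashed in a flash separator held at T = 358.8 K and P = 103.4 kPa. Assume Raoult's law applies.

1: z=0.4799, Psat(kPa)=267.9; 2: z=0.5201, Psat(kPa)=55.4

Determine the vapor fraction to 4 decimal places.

Raoult's law: Kᵢ = Pᵢˢᵃᵗ/P = Pᵢˢᵃᵗ/103.4.
  K_1 = 267.9/103.4 = 2.590909, K_2 = 55.4/103.4 = 0.535783
Let ψ = V/F and solve Σ zᵢ(Kᵢ−1)/(1+ψ(Kᵢ−1)) = 0.
Check two-phase: ΣzᵢKᵢ = 1.5220 > 1 and Σzᵢ/Kᵢ = 1.1560 > 1, so g(0) = 0.5220 > 0 and g(1) = -0.1560 < 0.
Binary case is linear: z₁(K₁−1)(1+ψ(K₂−1)) + z₂(K₂−1)(1+ψ(K₁−1)) = 0
⇒ ψ = [z₁(K₁−1)+z₂(K₂−1)] / [−(K₁−1)(K₂−1)] = 0.52204/0.73853 = 0.7069

ψ = 0.7069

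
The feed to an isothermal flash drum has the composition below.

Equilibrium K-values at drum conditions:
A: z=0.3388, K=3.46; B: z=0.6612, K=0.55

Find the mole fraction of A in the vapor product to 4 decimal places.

y_A = 0.5351

Let ψ = V/F and solve Σ zᵢ(Kᵢ−1)/(1+ψ(Kᵢ−1)) = 0.
g(0) = ΣzᵢKᵢ − 1 = 0.5359 and g(1) = 1 − Σzᵢ/Kᵢ = -0.3001, so a root lies in (0, 1).
Iterate (Newton) starting at ψ = 0.5:
  ψ = 0.5000: g = -0.01018, g' = -0.6352 → ψ = 0.4840
  ψ = 0.4840: g = 0.00009, g' = -0.6461 → ψ = 0.4841
Converged at ψ = 0.4841.
Compositions from xᵢ = zᵢ/(1+ψ(Kᵢ−1)), yᵢ = Kᵢxᵢ:
  A: x = 0.1546, y = 0.5351
  B: x = 0.8454, y = 0.4649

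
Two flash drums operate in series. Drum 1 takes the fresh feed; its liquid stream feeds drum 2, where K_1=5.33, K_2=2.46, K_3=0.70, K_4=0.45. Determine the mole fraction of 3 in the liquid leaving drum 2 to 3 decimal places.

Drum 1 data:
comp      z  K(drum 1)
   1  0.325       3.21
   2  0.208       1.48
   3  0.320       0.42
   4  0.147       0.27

x_3 (drum 2) = 0.534

Drum 1:
Let ψ₁ = V/F and solve Σ zᵢ(Kᵢ−1)/(1+ψ₁(Kᵢ−1)) = 0.
Feasibility: ΣzᵢKᵢ = 1.525, Σzᵢ/Kᵢ = 1.548 — both > 1, two phases present.
Newton iteration, ψ₁⁰ = 0.5:
  ψ₁ = 0.500: g = -0.0087, g' = -0.797 → ψ₁ = 0.489
Converged at ψ₁ = 0.489.
Drum-1 compositions:
  1: x = 0.156, y = 0.501
  2: x = 0.168, y = 0.249
  3: x = 0.447, y = 0.188
  4: x = 0.229, y = 0.062
Drum-2 feed = drum-1 liquid: z₂ = (0.1562, 0.1685, 0.4467, 0.2286).
Drum 2:
Rachford–Rice: g(ψ₂) = Σ zᵢ(Kᵢ−1)/(1+ψ₂(Kᵢ−1)) = 0.
Check two-phase: ΣzᵢKᵢ = 1.662 > 1 and Σzᵢ/Kᵢ = 1.244 > 1, so g(0) = 0.662 > 0 and g(1) = -0.244 < 0.
Iterate (Newton) starting at ψ₂ = 0.5:
  ψ₂ = 0.500: g = 0.0247, g' = -0.600 → ψ₂ = 0.541
  ψ₂ = 0.541: g = 0.0006, g' = -0.572 → ψ₂ = 0.542
Converged at ψ₂ = 0.542.
  1: x = 0.047, y = 0.249
  2: x = 0.094, y = 0.231
  3: x = 0.534, y = 0.373
  4: x = 0.326, y = 0.147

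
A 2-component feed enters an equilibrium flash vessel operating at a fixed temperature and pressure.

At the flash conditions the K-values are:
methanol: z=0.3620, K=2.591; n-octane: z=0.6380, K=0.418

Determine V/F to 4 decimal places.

V/F = 0.2210

Rachford–Rice: g(V/F) = Σ zᵢ(Kᵢ−1)/(1+V/F(Kᵢ−1)) = 0.
Check two-phase: ΣzᵢKᵢ = 1.2046 > 1 and Σzᵢ/Kᵢ = 1.6660 > 1, so g(0) = 0.2046 > 0 and g(1) = -0.6660 < 0.
Binary case is linear: z₁(K₁−1)(1+V/F(K₂−1)) + z₂(K₂−1)(1+V/F(K₁−1)) = 0
⇒ V/F = [z₁(K₁−1)+z₂(K₂−1)] / [−(K₁−1)(K₂−1)] = 0.20463/0.92596 = 0.2210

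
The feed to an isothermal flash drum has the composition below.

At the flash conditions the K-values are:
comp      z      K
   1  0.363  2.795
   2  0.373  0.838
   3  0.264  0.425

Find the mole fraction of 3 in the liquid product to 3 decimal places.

x_3 = 0.414

Let ψ = V/F and solve Σ zᵢ(Kᵢ−1)/(1+ψ(Kᵢ−1)) = 0.
g(0) = ΣzᵢKᵢ − 1 = 0.439 and g(1) = 1 − Σzᵢ/Kᵢ = -0.196, so a root lies in (0, 1).
Newton iteration, ψ⁰ = 0.5:
  ψ = 0.500: g = 0.0646, g' = -0.508 → ψ = 0.627
  ψ = 0.627: g = 0.0019, g' = -0.484 → ψ = 0.631
Converged at ψ = 0.631.
Compositions from xᵢ = zᵢ/(1+ψ(Kᵢ−1)), yᵢ = Kᵢxᵢ:
  1: x = 0.170, y = 0.476
  2: x = 0.415, y = 0.348
  3: x = 0.414, y = 0.176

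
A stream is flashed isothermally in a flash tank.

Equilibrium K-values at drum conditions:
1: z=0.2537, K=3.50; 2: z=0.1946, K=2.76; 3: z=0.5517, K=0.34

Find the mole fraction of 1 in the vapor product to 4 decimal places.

Rachford–Rice: g(V/F) = Σ zᵢ(Kᵢ−1)/(1+V/F(Kᵢ−1)) = 0.
Feasibility: ΣzᵢKᵢ = 1.6126, Σzᵢ/Kᵢ = 1.7656 — both > 1, two phases present.
Iterate (Newton) starting at V/F = 0.5:
  V/F = 0.5000: g = -0.07940, g' = -1.0191 → V/F = 0.4221
  V/F = 0.4221: g = 0.00039, g' = -1.0356 → V/F = 0.4225
Converged at V/F = 0.4225.
Compositions from xᵢ = zᵢ/(1+V/F(Kᵢ−1)), yᵢ = Kᵢxᵢ:
  1: x = 0.1234, y = 0.4318
  2: x = 0.1116, y = 0.3081
  3: x = 0.7650, y = 0.2601

y_1 = 0.4318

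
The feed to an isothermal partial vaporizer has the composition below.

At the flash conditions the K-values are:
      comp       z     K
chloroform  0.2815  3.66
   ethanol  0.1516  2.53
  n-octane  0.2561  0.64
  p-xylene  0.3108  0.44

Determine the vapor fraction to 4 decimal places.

ψ = 0.6449

Let ψ = V/F and solve Σ zᵢ(Kᵢ−1)/(1+ψ(Kᵢ−1)) = 0.
g(0) = ΣzᵢKᵢ − 1 = 0.7145 and g(1) = 1 − Σzᵢ/Kᵢ = -0.2434, so a root lies in (0, 1).
Iterate (Newton) starting at ψ = 0.6:
  ψ = 0.6000: g = 0.02965, g' = -0.6671 → ψ = 0.6445
  ψ = 0.6445: g = 0.00029, g' = -0.6552 → ψ = 0.6449
Converged at ψ = 0.6449.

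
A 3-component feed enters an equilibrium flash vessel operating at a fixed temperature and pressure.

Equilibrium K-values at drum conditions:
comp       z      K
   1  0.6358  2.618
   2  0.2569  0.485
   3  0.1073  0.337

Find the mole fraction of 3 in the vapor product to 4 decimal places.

y_3 = 0.0889

Newton iteration, ψ⁰ = 0.63:
  ψ = 0.6300: g = 0.19142, g' = -0.6966 → ψ = 0.9048
  ψ = 0.9048: g = -0.00804, g' = -0.8077 → ψ = 0.8949
  ψ = 0.8949: g = -0.00005, g' = -0.7973 → ψ = 0.8948
Converged at ψ = 0.8948.
Compositions from xᵢ = zᵢ/(1+ψ(Kᵢ−1)), yᵢ = Kᵢxᵢ:
  1: x = 0.2597, y = 0.6800
  2: x = 0.4765, y = 0.2311
  3: x = 0.2638, y = 0.0889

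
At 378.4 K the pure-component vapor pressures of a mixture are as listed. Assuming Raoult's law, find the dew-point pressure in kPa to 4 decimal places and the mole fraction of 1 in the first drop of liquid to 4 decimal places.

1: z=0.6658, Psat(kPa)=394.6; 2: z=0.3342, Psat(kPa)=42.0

At the dew point ψ → 1, so Σzᵢ/Kᵢ = 1 with Kᵢ = Pᵢˢᵃᵗ/P ⇒ 1/P = Σzᵢ/Pᵢˢᵃᵗ.
1/P = 0.6658/394.6 + 0.3342/42.0 = 0.0096444 ⇒ P = 103.6869 kPa
xᵢ = zᵢP/Pᵢˢᵃᵗ ⇒ x_1 = 0.6658·103.6869/394.6 = 0.1749

Pdew = 103.6869 kPa, x_1 = 0.1749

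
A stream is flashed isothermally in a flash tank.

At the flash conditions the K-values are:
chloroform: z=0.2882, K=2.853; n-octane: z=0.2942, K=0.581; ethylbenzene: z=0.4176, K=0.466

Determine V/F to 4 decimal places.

Material balance + equilibrium reduce to Σ zᵢ(Kᵢ−1)/(1+V/F(Kᵢ−1)) = 0.
g(0) = ΣzᵢKᵢ − 1 = 0.1878 and g(1) = 1 − Σzᵢ/Kᵢ = -0.5035, so a root lies in (0, 1).
Iterate (Newton) starting at V/F = 0.5:
  V/F = 0.5000: g = -0.18296, g' = -0.5709 → V/F = 0.1795
  V/F = 0.1795: g = 0.02078, g' = -0.7633 → V/F = 0.2068
  V/F = 0.2068: g = 0.00047, g' = -0.7297 → V/F = 0.2074
Converged at V/F = 0.2074.

V/F = 0.2074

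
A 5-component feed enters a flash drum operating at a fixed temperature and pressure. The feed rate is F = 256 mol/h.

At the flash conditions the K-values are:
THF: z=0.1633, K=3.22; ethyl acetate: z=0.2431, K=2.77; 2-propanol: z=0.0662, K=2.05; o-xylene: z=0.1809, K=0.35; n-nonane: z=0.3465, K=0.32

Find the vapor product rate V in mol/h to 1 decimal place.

Let ψ = V/F and solve Σ zᵢ(Kᵢ−1)/(1+ψ(Kᵢ−1)) = 0.
Check two-phase: ΣzᵢKᵢ = 1.5091 > 1 and Σzᵢ/Kᵢ = 1.7704 > 1, so g(0) = 0.5091 > 0 and g(1) = -0.7704 < 0.
Newton–Raphson from ψ = 0.56:
  ψ = 0.5600: g = -0.14393, g' = -0.9878 → ψ = 0.4143
  ψ = 0.4143: g = -0.00343, g' = -0.9610 → ψ = 0.4107
Converged at ψ = 0.4107.
Then V = ψ·F = 0.4107·256 = 105.1 mol/h and L = F − V = 150.9 mol/h.

V = 105.1 mol/h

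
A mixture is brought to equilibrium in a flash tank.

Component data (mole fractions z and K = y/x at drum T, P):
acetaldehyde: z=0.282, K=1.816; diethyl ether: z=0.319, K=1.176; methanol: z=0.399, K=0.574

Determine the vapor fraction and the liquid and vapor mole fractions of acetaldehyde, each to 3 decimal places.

Let ψ = V/F and solve Σ zᵢ(Kᵢ−1)/(1+ψ(Kᵢ−1)) = 0.
Check two-phase: ΣzᵢKᵢ = 1.116 > 1 and Σzᵢ/Kᵢ = 1.122 > 1, so g(0) = 0.116 > 0 and g(1) = -0.122 < 0.
Newton iteration, ψ⁰ = 0.5:
  ψ = 0.500: g = -0.0009, g' = -0.220 → ψ = 0.496
Converged at ψ = 0.496.
Compositions from xᵢ = zᵢ/(1+ψ(Kᵢ−1)), yᵢ = Kᵢxᵢ:
  acetaldehyde: x = 0.201, y = 0.365
  diethyl ether: x = 0.293, y = 0.345
  methanol: x = 0.506, y = 0.290

ψ = 0.496, x_acetaldehyde = 0.201, y_acetaldehyde = 0.365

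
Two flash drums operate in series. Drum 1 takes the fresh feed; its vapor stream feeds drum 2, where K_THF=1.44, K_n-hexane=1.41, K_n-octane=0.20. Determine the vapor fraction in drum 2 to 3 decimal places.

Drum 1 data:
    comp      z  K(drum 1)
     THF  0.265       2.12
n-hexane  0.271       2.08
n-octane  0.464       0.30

Drum 1:
Material balance + equilibrium reduce to Σ zᵢ(Kᵢ−1)/(1+ψ₁(Kᵢ−1)) = 0.
Check two-phase: ΣzᵢKᵢ = 1.265 > 1 and Σzᵢ/Kᵢ = 1.802 > 1, so g(0) = 0.265 > 0 and g(1) = -0.802 < 0.
Newton–Raphson from ψ₁ = 0.5:
  ψ₁ = 0.500: g = -0.1194, g' = -0.808 → ψ₁ = 0.352
  ψ₁ = 0.352: g = -0.0062, g' = -0.737 → ψ₁ = 0.344
Converged at ψ₁ = 0.344.
Drum-1 compositions:
  THF: x = 0.191, y = 0.406
  n-hexane: x = 0.198, y = 0.411
  n-octane: x = 0.611, y = 0.183
Drum-2 feed = drum-1 vapor: z₂ = (0.4056, 0.4111, 0.1833).
Drum 2:
Let ψ₂ = V/F and solve Σ zᵢ(Kᵢ−1)/(1+ψ₂(Kᵢ−1)) = 0.
g(0) = ΣzᵢKᵢ − 1 = 0.200 and g(1) = 1 − Σzᵢ/Kᵢ = -0.490, so a root lies in (0, 1).
Iterate (Newton) starting at ψ₂ = 0.5:
  ψ₂ = 0.500: g = 0.0417, g' = -0.426 → ψ₂ = 0.598
  ψ₂ = 0.598: g = -0.0045, g' = -0.525 → ψ₂ = 0.589
Converged at ψ₂ = 0.589.
  THF: x = 0.322, y = 0.464
  n-hexane: x = 0.331, y = 0.467
  n-octane: x = 0.347, y = 0.069

V/F (drum 2) = 0.589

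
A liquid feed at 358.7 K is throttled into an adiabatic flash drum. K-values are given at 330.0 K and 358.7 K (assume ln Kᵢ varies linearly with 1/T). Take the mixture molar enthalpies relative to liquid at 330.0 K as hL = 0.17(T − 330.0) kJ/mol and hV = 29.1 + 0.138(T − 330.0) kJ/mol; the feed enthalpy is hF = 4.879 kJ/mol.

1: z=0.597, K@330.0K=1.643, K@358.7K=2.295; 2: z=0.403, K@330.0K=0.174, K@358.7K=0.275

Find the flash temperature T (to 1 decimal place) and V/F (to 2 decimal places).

T = 332.6 K, V/F = 0.15

Adiabatic flash: solve Rachford–Rice at each trial T, then check hF = ψ·hV(T) + (1−ψ)·hL(T).
  T = 330.0 K: K = (1.643, 0.174), RR gives ψ = 0.096, H_out = 2.794 kJ/mol
  T = 358.7 K: K = (2.295, 0.275), RR gives ψ = 0.512, H_out = 19.315 kJ/mol
  T = 344.4 K: K = (1.957, 0.221), RR gives ψ = 0.345, H_out = 12.331 kJ/mol
  T = 337.2 K: K = (1.796, 0.197), RR gives ψ = 0.237, H_out = 8.066 kJ/mol
  T = 333.6 K: K = (1.719, 0.185), RR gives ψ = 0.172, H_out = 5.594 kJ/mol
  T = 331.8 K: K = (1.681, 0.179), RR gives ψ = 0.136, H_out = 4.242 kJ/mol
Linear interpolation between T = 331.8 (H_out = 4.242) and T = 333.6 (H_out = 5.594) on hF = 4.879 gives T ≈ 332.6 K, at which ψ = 0.15.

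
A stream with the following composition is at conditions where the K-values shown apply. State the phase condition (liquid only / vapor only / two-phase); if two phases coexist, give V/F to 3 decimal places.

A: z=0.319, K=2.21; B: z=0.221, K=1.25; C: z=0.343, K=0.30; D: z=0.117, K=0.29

ΣzᵢKᵢ = 1.118; Σzᵢ/Kᵢ = 1.868.
Both exceed 1, so a two-phase solution exists.
Newton–Raphson from ψ = 0.5:
  ψ = 0.500: g = -0.2086, g' = -0.732 → ψ = 0.215
  ψ = 0.215: g = -0.0219, g' = -0.622 → ψ = 0.180
Converged at ψ = 0.180.

two-phase, V/F = 0.180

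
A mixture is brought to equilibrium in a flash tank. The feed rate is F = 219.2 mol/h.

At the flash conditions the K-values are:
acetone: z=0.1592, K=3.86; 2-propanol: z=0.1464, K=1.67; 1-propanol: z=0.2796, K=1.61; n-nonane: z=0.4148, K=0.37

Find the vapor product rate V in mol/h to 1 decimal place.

Newton iteration, V/F⁰ = 0.5:
  V/F = 0.5000: g = 0.01004, g' = -0.6694 → V/F = 0.5150
Converged at V/F = 0.5150.
Then V = V/F·F = 0.5150·219.2 = 112.9 mol/h and L = F − V = 106.3 mol/h.

V = 112.9 mol/h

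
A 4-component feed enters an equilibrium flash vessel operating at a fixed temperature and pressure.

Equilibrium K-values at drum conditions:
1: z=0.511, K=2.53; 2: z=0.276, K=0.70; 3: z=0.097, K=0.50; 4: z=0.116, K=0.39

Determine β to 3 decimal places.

β = 0.845

Rachford–Rice: g(β) = Σ zᵢ(Kᵢ−1)/(1+β(Kᵢ−1)) = 0.
Feasibility: ΣzᵢKᵢ = 1.580, Σzᵢ/Kᵢ = 1.088 — both > 1, two phases present.
Newton–Raphson from β = 0.46:
  β = 0.460: g = 0.2015, g' = -0.570 → β = 0.814
  β = 0.814: g = 0.0165, g' = -0.520 → β = 0.845
Converged at β = 0.845.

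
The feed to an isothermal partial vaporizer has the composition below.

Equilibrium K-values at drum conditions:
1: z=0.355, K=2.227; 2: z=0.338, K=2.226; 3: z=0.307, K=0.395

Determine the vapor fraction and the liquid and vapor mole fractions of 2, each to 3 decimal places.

ψ = 0.895, x_2 = 0.161, y_2 = 0.359

Newton–Raphson from ψ = 0.58:
  ψ = 0.580: g = 0.2105, g' = -0.623 → ψ = 0.918
  ψ = 0.918: g = -0.0180, g' = -0.799 → ψ = 0.896
  ψ = 0.896: g = -0.0003, g' = -0.772 → ψ = 0.895
Converged at ψ = 0.895.
Compositions from xᵢ = zᵢ/(1+ψ(Kᵢ−1)), yᵢ = Kᵢxᵢ:
  1: x = 0.169, y = 0.377
  2: x = 0.161, y = 0.359
  3: x = 0.670, y = 0.265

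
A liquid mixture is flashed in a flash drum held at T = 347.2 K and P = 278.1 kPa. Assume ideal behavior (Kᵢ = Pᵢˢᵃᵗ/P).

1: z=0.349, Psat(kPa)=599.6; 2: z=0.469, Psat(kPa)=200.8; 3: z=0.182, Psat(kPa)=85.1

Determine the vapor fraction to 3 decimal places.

Raoult's law: Kᵢ = Pᵢˢᵃᵗ/P = Pᵢˢᵃᵗ/278.1.
  K_1 = 599.6/278.1 = 2.15606, K_2 = 200.8/278.1 = 0.72204, K_3 = 85.1/278.1 = 0.30601
Newton iteration, ψ⁰ = 0.5:
  ψ = 0.500: g = -0.0892, g' = -0.442 → ψ = 0.298
  ψ = 0.298: g = -0.0014, g' = -0.440 → ψ = 0.295
Converged at ψ = 0.295.

ψ = 0.295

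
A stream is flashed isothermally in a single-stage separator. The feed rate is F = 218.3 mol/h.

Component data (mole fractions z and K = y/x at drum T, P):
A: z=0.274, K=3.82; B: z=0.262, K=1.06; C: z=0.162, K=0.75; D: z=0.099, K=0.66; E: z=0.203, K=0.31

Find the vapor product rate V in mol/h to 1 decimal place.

Iterate (Newton) starting at ψ = 0.5:
  ψ = 0.500: g = 0.0352, g' = -0.631 → ψ = 0.556
  ψ = 0.556: g = 0.0005, g' = -0.617 → ψ = 0.557
Converged at ψ = 0.557.
Then V = ψ·F = 0.5565·218.3 = 121.5 mol/h and L = F − V = 96.8 mol/h.

V = 121.5 mol/h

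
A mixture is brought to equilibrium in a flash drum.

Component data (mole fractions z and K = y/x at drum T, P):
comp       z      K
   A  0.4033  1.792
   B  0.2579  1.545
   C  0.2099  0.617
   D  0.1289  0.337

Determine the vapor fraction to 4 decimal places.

ψ = 0.7900

Let ψ = V/F and solve Σ zᵢ(Kᵢ−1)/(1+ψ(Kᵢ−1)) = 0.
g(0) = ΣzᵢKᵢ − 1 = 0.2941 and g(1) = 1 − Σzᵢ/Kᵢ = -0.1147, so a root lies in (0, 1).
Newton iteration, ψ⁰ = 0.6:
  ψ = 0.6000: g = 0.07615, g' = -0.3679 → ψ = 0.8070
  ψ = 0.8070: g = -0.00767, g' = -0.4577 → ψ = 0.7902
  ψ = 0.7902: g = -0.00010, g' = -0.4464 → ψ = 0.7900
Converged at ψ = 0.7900.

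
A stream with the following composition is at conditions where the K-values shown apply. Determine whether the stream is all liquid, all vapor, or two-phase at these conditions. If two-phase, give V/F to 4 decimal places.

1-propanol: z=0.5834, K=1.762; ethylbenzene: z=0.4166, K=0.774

all vapor

ΣzᵢKᵢ = 1.3504; Σzᵢ/Kᵢ = 0.8693.
Since Σzᵢ/Kᵢ < 1 the mixture is above its dew point — single vapor phase.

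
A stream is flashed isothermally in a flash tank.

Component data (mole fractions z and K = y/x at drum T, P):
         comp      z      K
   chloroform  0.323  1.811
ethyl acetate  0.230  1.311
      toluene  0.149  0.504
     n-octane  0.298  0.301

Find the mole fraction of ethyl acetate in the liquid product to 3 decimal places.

Let ψ = V/F and solve Σ zᵢ(Kᵢ−1)/(1+ψ(Kᵢ−1)) = 0.
Feasibility: ΣzᵢKᵢ = 1.051, Σzᵢ/Kᵢ = 1.639 — both > 1, two phases present.
Newton iteration, ψ⁰ = 0.5:
  ψ = 0.500: g = -0.1702, g' = -0.533 → ψ = 0.181
  ψ = 0.181: g = -0.0234, g' = -0.417 → ψ = 0.125
  ψ = 0.125: g = -0.0001, g' = -0.412 → ψ = 0.124
Converged at ψ = 0.124.
Compositions from xᵢ = zᵢ/(1+ψ(Kᵢ−1)), yᵢ = Kᵢxᵢ:
  chloroform: x = 0.293, y = 0.531
  ethyl acetate: x = 0.221, y = 0.290
  toluene: x = 0.159, y = 0.080
  n-octane: x = 0.326, y = 0.098

x_ethyl acetate = 0.221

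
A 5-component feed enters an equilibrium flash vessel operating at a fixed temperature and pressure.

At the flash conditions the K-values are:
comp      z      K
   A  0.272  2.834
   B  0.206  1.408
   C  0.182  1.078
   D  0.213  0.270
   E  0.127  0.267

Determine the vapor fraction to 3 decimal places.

ψ = 0.432

Iterate (Newton) starting at ψ = 0.5:
  ψ = 0.500: g = -0.0481, g' = -0.725 → ψ = 0.434
  ψ = 0.434: g = -0.0010, g' = -0.699 → ψ = 0.432
Converged at ψ = 0.432.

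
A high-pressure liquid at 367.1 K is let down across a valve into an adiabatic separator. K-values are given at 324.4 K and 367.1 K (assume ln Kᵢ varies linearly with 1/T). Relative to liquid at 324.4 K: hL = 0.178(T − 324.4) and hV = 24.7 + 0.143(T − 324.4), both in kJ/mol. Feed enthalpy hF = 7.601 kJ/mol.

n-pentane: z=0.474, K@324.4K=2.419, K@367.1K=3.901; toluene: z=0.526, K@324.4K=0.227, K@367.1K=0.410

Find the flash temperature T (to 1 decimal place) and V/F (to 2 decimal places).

Adiabatic flash: solve Rachford–Rice at each trial T, then check hF = ψ·hV(T) + (1−ψ)·hL(T).
  T = 324.4 K: K = (2.419, 0.227), RR gives ψ = 0.243, H_out = 5.990 kJ/mol
  T = 367.1 K: K = (3.901, 0.410), RR gives ψ = 0.622, H_out = 22.036 kJ/mol
  T = 345.8 K: K = (3.119, 0.311), RR gives ψ = 0.440, H_out = 14.340 kJ/mol
  T = 335.1 K: K = (2.758, 0.267), RR gives ψ = 0.347, H_out = 10.357 kJ/mol
  T = 329.8 K: K = (2.587, 0.247), RR gives ψ = 0.298, H_out = 8.262 kJ/mol
  T = 327.1 K: K = (2.502, 0.237), RR gives ψ = 0.271, H_out = 7.147 kJ/mol
  T = 328.5 K: K = (2.546, 0.242), RR gives ψ = 0.285, H_out = 7.730 kJ/mol
Linear interpolation between T = 327.1 (H_out = 7.147) and T = 328.5 (H_out = 7.730) on hF = 7.601 gives T ≈ 328.2 K, at which ψ = 0.28.

T = 328.2 K, V/F = 0.28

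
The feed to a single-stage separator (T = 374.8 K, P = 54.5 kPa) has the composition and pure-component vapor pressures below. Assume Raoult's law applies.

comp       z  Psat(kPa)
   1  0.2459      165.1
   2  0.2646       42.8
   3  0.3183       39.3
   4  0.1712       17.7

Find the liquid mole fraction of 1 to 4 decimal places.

x_1 = 0.1502

Raoult's law: Kᵢ = Pᵢˢᵃᵗ/P = Pᵢˢᵃᵗ/54.5.
  K_1 = 165.1/54.5 = 3.029358, K_2 = 42.8/54.5 = 0.785321, K_3 = 39.3/54.5 = 0.721101, K_4 = 17.7/54.5 = 0.324771
Newton iteration, ψ⁰ = 0.5:
  ψ = 0.5000: g = -0.09362, g' = -0.4761 → ψ = 0.3034
  ψ = 0.3034: g = 0.00575, g' = -0.5549 → ψ = 0.3137
  ψ = 0.3137: g = 0.00004, g' = -0.5475 → ψ = 0.3138
Converged at ψ = 0.3138.
Compositions from xᵢ = zᵢ/(1+ψ(Kᵢ−1)), yᵢ = Kᵢxᵢ:
  1: x = 0.1502, y = 0.4551
  2: x = 0.2837, y = 0.2228
  3: x = 0.3488, y = 0.2515
  4: x = 0.2172, y = 0.0705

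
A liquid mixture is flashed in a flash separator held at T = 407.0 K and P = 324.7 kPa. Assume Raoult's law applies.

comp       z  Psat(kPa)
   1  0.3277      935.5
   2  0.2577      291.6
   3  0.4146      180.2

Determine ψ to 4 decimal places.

ψ = 0.6242

Raoult's law: Kᵢ = Pᵢˢᵃᵗ/P = Pᵢˢᵃᵗ/324.7.
  K_1 = 935.5/324.7 = 2.881121, K_2 = 291.6/324.7 = 0.898060, K_3 = 180.2/324.7 = 0.554974
Rachford–Rice: g(ψ) = Σ zᵢ(Kᵢ−1)/(1+ψ(Kᵢ−1)) = 0.
Check two-phase: ΣzᵢKᵢ = 1.4057 > 1 and Σzᵢ/Kᵢ = 1.1478 > 1, so g(0) = 0.4057 > 0 and g(1) = -0.1478 < 0.
Newton–Raphson from ψ = 0.52:
  ψ = 0.5200: g = 0.04382, g' = -0.4383 → ψ = 0.6200
  ψ = 0.6200: g = 0.00171, g' = -0.4068 → ψ = 0.6242
Converged at ψ = 0.6242.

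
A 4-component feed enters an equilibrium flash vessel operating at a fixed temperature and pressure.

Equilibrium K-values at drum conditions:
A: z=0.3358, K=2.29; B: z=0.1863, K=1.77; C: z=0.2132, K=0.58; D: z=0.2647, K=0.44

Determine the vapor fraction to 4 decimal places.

Iterate (Newton) starting at ψ = 0.5:
  ψ = 0.5000: g = 0.04768, g' = -0.4845 → ψ = 0.5984
  ψ = 0.5984: g = 0.00012, g' = -0.4846 → ψ = 0.5987
Converged at ψ = 0.5987.

ψ = 0.5987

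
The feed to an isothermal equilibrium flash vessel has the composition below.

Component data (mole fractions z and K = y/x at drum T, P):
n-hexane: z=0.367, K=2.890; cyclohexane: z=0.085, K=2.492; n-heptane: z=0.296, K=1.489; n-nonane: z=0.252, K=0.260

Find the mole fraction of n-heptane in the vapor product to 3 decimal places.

y_n-heptane = 0.319

Material balance + equilibrium reduce to Σ zᵢ(Kᵢ−1)/(1+ψ(Kᵢ−1)) = 0.
g(0) = ΣzᵢKᵢ − 1 = 0.779 and g(1) = 1 − Σzᵢ/Kᵢ = -0.329, so a root lies in (0, 1).
Newton–Raphson from ψ = 0.5:
  ψ = 0.500: g = 0.2496, g' = -0.802 → ψ = 0.811
  ψ = 0.811: g = -0.0317, g' = -1.143 → ψ = 0.783
Converged at ψ = 0.783.
Compositions from xᵢ = zᵢ/(1+ψ(Kᵢ−1)), yᵢ = Kᵢxᵢ:
  n-hexane: x = 0.148, y = 0.428
  cyclohexane: x = 0.039, y = 0.098
  n-heptane: x = 0.214, y = 0.319
  n-nonane: x = 0.599, y = 0.156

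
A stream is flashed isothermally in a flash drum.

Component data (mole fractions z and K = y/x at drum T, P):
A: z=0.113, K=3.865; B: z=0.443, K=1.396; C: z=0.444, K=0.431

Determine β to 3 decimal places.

β = 0.351

Let β = V/F and solve Σ zᵢ(Kᵢ−1)/(1+β(Kᵢ−1)) = 0.
g(0) = ΣzᵢKᵢ − 1 = 0.247 and g(1) = 1 − Σzᵢ/Kᵢ = -0.377, so a root lies in (0, 1).
Newton iteration, β⁰ = 0.5:
  β = 0.500: g = -0.0736, g' = -0.486 → β = 0.349
  β = 0.349: g = 0.0010, g' = -0.509 → β = 0.351
Converged at β = 0.351.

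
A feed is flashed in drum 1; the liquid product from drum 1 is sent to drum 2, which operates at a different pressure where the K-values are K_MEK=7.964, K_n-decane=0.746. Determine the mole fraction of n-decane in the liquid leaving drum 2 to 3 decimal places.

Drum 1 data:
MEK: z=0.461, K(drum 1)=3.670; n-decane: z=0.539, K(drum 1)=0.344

Drum 1:
Rachford–Rice: g(ψ₁) = Σ zᵢ(Kᵢ−1)/(1+ψ₁(Kᵢ−1)) = 0.
Feasibility: ΣzᵢKᵢ = 1.877, Σzᵢ/Kᵢ = 1.692 — both > 1, two phases present.
Binary case is linear: z₁(K₁−1)(1+ψ₁(K₂−1)) + z₂(K₂−1)(1+ψ₁(K₁−1)) = 0
⇒ ψ₁ = [z₁(K₁−1)+z₂(K₂−1)] / [−(K₁−1)(K₂−1)] = 0.8773/1.7515 = 0.501
Drum-1 compositions:
  MEK: x = 0.197, y = 0.724
  n-decane: x = 0.803, y = 0.276
Drum-2 feed = drum-1 liquid: z₂ = (0.1972, 0.8028).
Drum 2:
Material balance + equilibrium reduce to Σ zᵢ(Kᵢ−1)/(1+ψ₂(Kᵢ−1)) = 0.
Check two-phase: ΣzᵢKᵢ = 2.170 > 1 and Σzᵢ/Kᵢ = 1.101 > 1, so g(0) = 1.170 > 0 and g(1) = -0.101 < 0.
Binary case is linear: z₁(K₁−1)(1+ψ₂(K₂−1)) + z₂(K₂−1)(1+ψ₂(K₁−1)) = 0
⇒ ψ₂ = [z₁(K₁−1)+z₂(K₂−1)] / [−(K₁−1)(K₂−1)] = 1.1696/1.7689 = 0.661
  MEK: x = 0.035, y = 0.280
  n-decane: x = 0.965, y = 0.720

x_n-decane (drum 2) = 0.965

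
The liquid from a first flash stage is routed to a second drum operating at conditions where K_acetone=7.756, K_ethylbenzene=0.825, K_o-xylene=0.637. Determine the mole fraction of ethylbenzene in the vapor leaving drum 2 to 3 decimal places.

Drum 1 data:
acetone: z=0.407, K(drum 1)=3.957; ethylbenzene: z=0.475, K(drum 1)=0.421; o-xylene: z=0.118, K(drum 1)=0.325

y_ethylbenzene (drum 2) = 0.611

Drum 1:
Newton–Raphson from ψ₁ = 0.5:
  ψ₁ = 0.500: g = -0.0217, g' = -1.017 → ψ₁ = 0.479
Converged at ψ₁ = 0.479.
Drum-1 compositions:
  acetone: x = 0.168, y = 0.667
  ethylbenzene: x = 0.657, y = 0.277
  o-xylene: x = 0.174, y = 0.057
Drum-2 feed = drum-1 liquid: z₂ = (0.1685, 0.6572, 0.1743).
Drum 2:
Newton–Raphson from ψ₂ = 0.6:
  ψ₂ = 0.600: g = 0.0158, g' = -0.364 → ψ₂ = 0.644
  ψ₂ = 0.644: g = 0.0007, g' = -0.334 → ψ₂ = 0.646
Converged at ψ₂ = 0.646.
  acetone: x = 0.031, y = 0.244
  ethylbenzene: x = 0.741, y = 0.611
  o-xylene: x = 0.228, y = 0.145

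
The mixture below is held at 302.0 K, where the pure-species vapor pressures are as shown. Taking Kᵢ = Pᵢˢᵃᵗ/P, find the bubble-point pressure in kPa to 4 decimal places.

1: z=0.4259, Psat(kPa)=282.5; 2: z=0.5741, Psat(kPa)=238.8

At the bubble point ψ → 0, so ΣzᵢKᵢ = 1 with Kᵢ = Pᵢˢᵃᵗ/P ⇒ P = ΣzᵢPᵢˢᵃᵗ.
P = 0.4259·282.5 + 0.5741·238.8 = 257.4118 kPa

Pbub = 257.4118 kPa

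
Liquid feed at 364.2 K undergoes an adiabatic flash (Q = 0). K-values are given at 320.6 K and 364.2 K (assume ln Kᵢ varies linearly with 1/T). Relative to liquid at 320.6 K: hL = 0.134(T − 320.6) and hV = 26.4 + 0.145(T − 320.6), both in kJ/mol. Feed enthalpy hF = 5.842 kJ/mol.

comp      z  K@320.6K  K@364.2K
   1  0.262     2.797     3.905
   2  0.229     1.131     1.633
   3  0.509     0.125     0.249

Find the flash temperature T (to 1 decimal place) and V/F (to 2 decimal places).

Adiabatic flash: solve Rachford–Rice at each trial T, then check hF = ψ·hV(T) + (1−ψ)·hL(T).
  T = 320.6 K: K = (2.797, 1.131, 0.125), RR gives ψ = 0.047, H_out = 1.229 kJ/mol
  T = 364.2 K: K = (3.905, 1.633, 0.249), RR gives ψ = 0.330, H_out = 14.719 kJ/mol
  T = 342.4 K: K = (3.340, 1.375, 0.180), RR gives ψ = 0.199, H_out = 8.216 kJ/mol
  T = 331.5 K: K = (3.065, 1.251, 0.151), RR gives ψ = 0.127, H_out = 4.830 kJ/mol
  T = 336.9 K: K = (3.201, 1.312, 0.165), RR gives ψ = 0.163, H_out = 6.528 kJ/mol
  T = 334.2 K: K = (3.133, 1.281, 0.158), RR gives ψ = 0.145, H_out = 5.685 kJ/mol
  T = 335.5 K: K = (3.166, 1.296, 0.161), RR gives ψ = 0.154, H_out = 6.092 kJ/mol
Linear interpolation between T = 334.2 (H_out = 5.685) and T = 335.5 (H_out = 6.092) on hF = 5.842 gives T ≈ 334.7 K, at which ψ = 0.15.

T = 334.7 K, V/F = 0.15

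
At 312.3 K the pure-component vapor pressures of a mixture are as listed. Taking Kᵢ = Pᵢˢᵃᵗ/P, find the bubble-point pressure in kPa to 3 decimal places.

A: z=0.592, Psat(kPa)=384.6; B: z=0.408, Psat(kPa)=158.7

Pbub = 292.433 kPa

At the bubble point ψ → 0, so ΣzᵢKᵢ = 1 with Kᵢ = Pᵢˢᵃᵗ/P ⇒ P = ΣzᵢPᵢˢᵃᵗ.
P = 0.592·384.6 + 0.408·158.7 = 292.433 kPa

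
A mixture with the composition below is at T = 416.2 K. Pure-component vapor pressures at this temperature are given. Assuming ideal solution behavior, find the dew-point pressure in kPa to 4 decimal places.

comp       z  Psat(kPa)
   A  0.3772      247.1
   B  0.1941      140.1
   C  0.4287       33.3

At the dew point ψ → 1, so Σzᵢ/Kᵢ = 1 with Kᵢ = Pᵢˢᵃᵗ/P ⇒ 1/P = Σzᵢ/Pᵢˢᵃᵗ.
1/P = 0.3772/247.1 + 0.1941/140.1 + 0.4287/33.3 = 0.0157858 ⇒ P = 63.3480 kPa

Pdew = 63.3480 kPa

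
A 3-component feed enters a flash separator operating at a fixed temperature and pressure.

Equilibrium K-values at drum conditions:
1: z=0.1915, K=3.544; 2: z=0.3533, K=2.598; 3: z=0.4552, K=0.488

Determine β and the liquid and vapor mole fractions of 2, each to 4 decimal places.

Material balance + equilibrium reduce to Σ zᵢ(Kᵢ−1)/(1+β(Kᵢ−1)) = 0.
Feasibility: ΣzᵢKᵢ = 1.8187, Σzᵢ/Kᵢ = 1.1228 — both > 1, two phases present.
Newton–Raphson from β = 0.5:
  β = 0.5000: g = 0.21500, g' = -0.7344 → β = 0.7927
  β = 0.7927: g = 0.01827, g' = -0.6498 → β = 0.8209
  β = 0.8209: g = -0.00005, g' = -0.6538 → β = 0.8208
Converged at β = 0.8208.
Compositions from xᵢ = zᵢ/(1+β(Kᵢ−1)), yᵢ = Kᵢxᵢ:
  1: x = 0.0620, y = 0.2198
  2: x = 0.1528, y = 0.3971
  3: x = 0.7851, y = 0.3832

β = 0.8208, x_2 = 0.1528, y_2 = 0.3971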